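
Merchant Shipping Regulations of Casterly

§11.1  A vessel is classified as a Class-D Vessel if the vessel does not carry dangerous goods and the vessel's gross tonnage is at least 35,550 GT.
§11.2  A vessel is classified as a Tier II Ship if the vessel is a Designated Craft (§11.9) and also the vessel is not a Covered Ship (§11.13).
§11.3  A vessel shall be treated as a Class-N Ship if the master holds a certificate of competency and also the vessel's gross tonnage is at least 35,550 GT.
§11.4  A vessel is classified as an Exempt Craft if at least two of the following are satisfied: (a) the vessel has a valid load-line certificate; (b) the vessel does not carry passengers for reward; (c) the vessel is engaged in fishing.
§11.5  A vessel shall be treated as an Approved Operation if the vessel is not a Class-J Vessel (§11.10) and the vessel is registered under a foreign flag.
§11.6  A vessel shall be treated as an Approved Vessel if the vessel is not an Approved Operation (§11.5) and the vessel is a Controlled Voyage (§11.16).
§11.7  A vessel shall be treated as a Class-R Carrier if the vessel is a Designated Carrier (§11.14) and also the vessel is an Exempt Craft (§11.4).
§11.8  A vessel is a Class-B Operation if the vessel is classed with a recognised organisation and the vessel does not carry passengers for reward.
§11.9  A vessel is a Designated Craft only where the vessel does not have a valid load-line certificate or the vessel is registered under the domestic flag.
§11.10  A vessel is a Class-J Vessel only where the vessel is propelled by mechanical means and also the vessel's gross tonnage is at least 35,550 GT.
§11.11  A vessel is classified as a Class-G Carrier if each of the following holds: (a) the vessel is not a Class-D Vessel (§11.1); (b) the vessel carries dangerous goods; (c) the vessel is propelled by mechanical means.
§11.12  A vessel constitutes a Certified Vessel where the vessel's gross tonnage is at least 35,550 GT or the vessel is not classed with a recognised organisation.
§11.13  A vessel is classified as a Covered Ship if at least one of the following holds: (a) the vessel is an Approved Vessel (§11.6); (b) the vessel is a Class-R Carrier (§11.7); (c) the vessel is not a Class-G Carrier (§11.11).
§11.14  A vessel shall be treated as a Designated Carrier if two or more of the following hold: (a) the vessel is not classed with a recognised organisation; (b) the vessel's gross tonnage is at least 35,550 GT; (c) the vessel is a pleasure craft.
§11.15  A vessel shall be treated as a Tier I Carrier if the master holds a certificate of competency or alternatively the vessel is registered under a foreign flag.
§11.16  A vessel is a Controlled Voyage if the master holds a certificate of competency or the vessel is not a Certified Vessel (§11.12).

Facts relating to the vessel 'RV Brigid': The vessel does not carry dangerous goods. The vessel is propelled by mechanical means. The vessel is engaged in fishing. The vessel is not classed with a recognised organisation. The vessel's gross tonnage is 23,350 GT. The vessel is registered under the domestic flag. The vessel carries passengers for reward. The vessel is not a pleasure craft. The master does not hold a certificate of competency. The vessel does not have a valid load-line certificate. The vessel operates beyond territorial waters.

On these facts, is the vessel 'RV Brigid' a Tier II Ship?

No

§11.9 — Designated Craft: [the vessel does not have a valid load-line certificate? yes] OR [the vessel is registered under the domestic flag? yes] → satisfied.
§11.10 — Class-J Vessel: [the vessel is propelled by mechanical means? yes] AND [vessel's gross tonnage: 23,350 GT ≥ 35,550 GT? no] → not satisfied.
§11.5 — Approved Operation: [not a Class-J Vessel (§11.10)? yes] AND [the vessel is registered under a foreign flag? no] → not satisfied.
§11.12 — Certified Vessel: [vessel's gross tonnage: 23,350 GT ≥ 35,550 GT? no] OR [the vessel is not classed with a recognised organisation? yes] → satisfied.
§11.16 — Controlled Voyage: [the master holds a certificate of competency? no] OR [not a Certified Vessel (§11.12)? no] → not satisfied.
§11.6 — Approved Vessel: [not an Approved Operation (§11.5)? yes] AND [Controlled Voyage (§11.16)? no] → not satisfied.
§11.14 — Designated Carrier: the vessel is not classed with a recognised organisation? yes; vessel's gross tonnage: 23,350 GT ≥ 35,550 GT? no; the vessel is a pleasure craft? no — 1 of 3 hold (need ≥2) → not satisfied.
§11.4 — Exempt Craft: the vessel has a valid load-line certificate? no; the vessel does not carry passengers for reward? no; the vessel is engaged in fishing? yes — 1 of 3 hold (need ≥2) → not satisfied.
§11.7 — Class-R Carrier: [Designated Carrier (§11.14)? no] AND [Exempt Craft (§11.4)? no] → not satisfied.
§11.1 — Class-D Vessel: [the vessel does not carry dangerous goods? yes] AND [vessel's gross tonnage: 23,350 GT ≥ 35,550 GT? no] → not satisfied.
§11.11 — Class-G Carrier: [not a Class-D Vessel (§11.1)? yes] AND [the vessel carries dangerous goods? no] AND [the vessel is propelled by mechanical means? yes] → not satisfied.
§11.13 — Covered Ship: [Approved Vessel (§11.6)? no] OR [Class-R Carrier (§11.7)? no] OR [not a Class-G Carrier (§11.11)? yes] → satisfied.
§11.2 — Tier II Ship: [Designated Craft (§11.9)? yes] AND [not a Covered Ship (§11.13)? no] → not satisfied.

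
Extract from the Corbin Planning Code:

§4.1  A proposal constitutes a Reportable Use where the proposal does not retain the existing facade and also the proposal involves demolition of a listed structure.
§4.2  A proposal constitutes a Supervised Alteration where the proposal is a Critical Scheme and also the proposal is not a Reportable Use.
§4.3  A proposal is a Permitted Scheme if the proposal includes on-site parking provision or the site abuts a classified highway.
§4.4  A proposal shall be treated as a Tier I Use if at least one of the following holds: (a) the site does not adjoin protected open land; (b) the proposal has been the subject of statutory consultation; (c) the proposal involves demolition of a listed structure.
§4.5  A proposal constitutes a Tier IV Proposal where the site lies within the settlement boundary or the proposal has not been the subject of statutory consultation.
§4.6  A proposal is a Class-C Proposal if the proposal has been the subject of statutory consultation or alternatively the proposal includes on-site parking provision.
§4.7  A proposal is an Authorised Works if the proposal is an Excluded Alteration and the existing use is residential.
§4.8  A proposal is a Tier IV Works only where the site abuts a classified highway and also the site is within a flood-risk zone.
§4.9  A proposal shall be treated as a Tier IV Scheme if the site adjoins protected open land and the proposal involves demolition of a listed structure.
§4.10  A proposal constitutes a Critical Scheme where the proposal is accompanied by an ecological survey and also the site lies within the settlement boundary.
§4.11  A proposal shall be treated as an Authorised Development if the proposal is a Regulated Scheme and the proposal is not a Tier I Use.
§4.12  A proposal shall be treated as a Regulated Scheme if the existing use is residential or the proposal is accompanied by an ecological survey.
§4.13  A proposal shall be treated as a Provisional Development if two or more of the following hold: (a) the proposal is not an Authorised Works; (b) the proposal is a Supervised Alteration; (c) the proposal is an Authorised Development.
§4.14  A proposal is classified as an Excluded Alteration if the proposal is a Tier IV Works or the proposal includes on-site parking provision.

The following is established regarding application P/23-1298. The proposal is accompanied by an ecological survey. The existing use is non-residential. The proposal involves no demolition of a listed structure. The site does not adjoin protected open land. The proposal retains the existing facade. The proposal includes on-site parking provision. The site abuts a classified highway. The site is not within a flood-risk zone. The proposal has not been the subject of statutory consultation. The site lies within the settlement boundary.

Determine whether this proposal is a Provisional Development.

Yes

Under §4.8: the site abuts a classified highway? yes; and the site is within a flood-risk zone? no. So the proposal is not a Tier IV Works.
Under §4.14: Tier IV Works (§4.8)? no; or the proposal includes on-site parking provision? yes. So the proposal is an Excluded Alteration.
Under §4.7: Excluded Alteration (§4.14)? yes; and the existing use is residential? no. So the proposal is not an Authorised Works.
Under §4.10: the proposal is accompanied by an ecological survey? yes; and the site lies within the settlement boundary? yes. So the proposal is a Critical Scheme.
Under §4.1: the proposal does not retain the existing facade? no; and the proposal involves demolition of a listed structure? no. So the proposal is not a Reportable Use.
Under §4.2: Critical Scheme (§4.10)? yes; and not a Reportable Use (§4.1)? yes. So the proposal is a Supervised Alteration.
Under §4.12: the existing use is residential? no; or the proposal is accompanied by an ecological survey? yes. So the proposal is a Regulated Scheme.
Under §4.4: the site does not adjoin protected open land? yes; or the proposal has been the subject of statutory consultation? no; or the proposal involves demolition of a listed structure? no. So the proposal is a Tier I Use.
Under §4.11: Regulated Scheme (§4.12)? yes; and not a Tier I Use (§4.4)? no. So the proposal is not an Authorised Development.
Under §4.13: not an Authorised Works (§4.7)? yes; Supervised Alteration (§4.2)? yes; Authorised Development (§4.11)? no — 2 of 3 hold (need ≥2) → satisfied.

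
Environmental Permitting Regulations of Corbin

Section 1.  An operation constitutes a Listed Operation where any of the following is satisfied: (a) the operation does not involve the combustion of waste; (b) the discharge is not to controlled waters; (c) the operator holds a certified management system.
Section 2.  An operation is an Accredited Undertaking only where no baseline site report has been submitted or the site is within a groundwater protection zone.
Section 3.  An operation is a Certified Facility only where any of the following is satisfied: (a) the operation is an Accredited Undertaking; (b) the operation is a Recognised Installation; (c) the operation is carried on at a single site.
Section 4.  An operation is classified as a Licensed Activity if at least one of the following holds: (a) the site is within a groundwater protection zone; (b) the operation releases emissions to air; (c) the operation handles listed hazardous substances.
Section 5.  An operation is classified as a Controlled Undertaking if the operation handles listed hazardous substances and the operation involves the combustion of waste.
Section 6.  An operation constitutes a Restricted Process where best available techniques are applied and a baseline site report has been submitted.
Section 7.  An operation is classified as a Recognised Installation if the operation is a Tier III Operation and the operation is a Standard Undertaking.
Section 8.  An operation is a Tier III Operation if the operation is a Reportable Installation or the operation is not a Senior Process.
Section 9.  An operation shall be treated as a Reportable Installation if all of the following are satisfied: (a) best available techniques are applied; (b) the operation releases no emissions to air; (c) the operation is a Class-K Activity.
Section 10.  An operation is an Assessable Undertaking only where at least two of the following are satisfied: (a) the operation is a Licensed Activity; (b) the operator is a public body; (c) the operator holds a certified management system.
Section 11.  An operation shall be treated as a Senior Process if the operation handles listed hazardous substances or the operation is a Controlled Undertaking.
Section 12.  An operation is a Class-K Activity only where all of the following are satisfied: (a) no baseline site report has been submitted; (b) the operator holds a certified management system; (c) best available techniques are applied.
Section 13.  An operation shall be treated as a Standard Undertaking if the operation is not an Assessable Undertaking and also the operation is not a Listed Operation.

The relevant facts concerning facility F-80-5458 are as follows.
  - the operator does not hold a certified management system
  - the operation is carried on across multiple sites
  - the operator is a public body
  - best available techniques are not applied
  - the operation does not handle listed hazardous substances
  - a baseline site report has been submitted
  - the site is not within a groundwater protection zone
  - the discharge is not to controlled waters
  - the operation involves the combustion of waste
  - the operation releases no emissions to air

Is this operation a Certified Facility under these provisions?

section 2 — Accredited Undertaking: [no baseline site report has been submitted? no] OR [the site is within a groundwater protection zone? no] → not satisfied.
section 12 — Class-K Activity: [no baseline site report has been submitted? no] AND [the operator holds a certified management system? no] AND [best available techniques are applied? no] → not satisfied.
section 9 — Reportable Installation: [best available techniques are applied? no] AND [the operation releases no emissions to air? yes] AND [Class-K Activity (section 12)? no] → not satisfied.
section 5 — Controlled Undertaking: [the operation handles listed hazardous substances? no] AND [the operation involves the combustion of waste? yes] → not satisfied.
section 11 — Senior Process: [the operation handles listed hazardous substances? no] OR [Controlled Undertaking (section 5)? no] → not satisfied.
section 8 — Tier III Operation: [Reportable Installation (section 9)? no] OR [not a Senior Process (section 11)? yes] → satisfied.
section 4 — Licensed Activity: [the site is within a groundwater protection zone? no] OR [the operation releases emissions to air? no] OR [the operation handles listed hazardous substances? no] → not satisfied.
section 10 — Assessable Undertaking: Licensed Activity (section 4)? no; the operator is a public body? yes; the operator holds a certified management system? no — 1 of 3 hold (need ≥2) → not satisfied.
section 1 — Listed Operation: [the operation does not involve the combustion of waste? no] OR [the discharge is not to controlled waters? yes] OR [the operator holds a certified management system? no] → satisfied.
section 13 — Standard Undertaking: [not an Assessable Undertaking (section 10)? yes] AND [not a Listed Operation (section 1)? no] → not satisfied.
section 7 — Recognised Installation: [Tier III Operation (section 8)? yes] AND [Standard Undertaking (section 13)? no] → not satisfied.
section 3 — Certified Facility: [Accredited Undertaking (section 2)? no] OR [Recognised Installation (section 7)? no] OR [the operation is carried on at a single site? no] → not satisfied.

No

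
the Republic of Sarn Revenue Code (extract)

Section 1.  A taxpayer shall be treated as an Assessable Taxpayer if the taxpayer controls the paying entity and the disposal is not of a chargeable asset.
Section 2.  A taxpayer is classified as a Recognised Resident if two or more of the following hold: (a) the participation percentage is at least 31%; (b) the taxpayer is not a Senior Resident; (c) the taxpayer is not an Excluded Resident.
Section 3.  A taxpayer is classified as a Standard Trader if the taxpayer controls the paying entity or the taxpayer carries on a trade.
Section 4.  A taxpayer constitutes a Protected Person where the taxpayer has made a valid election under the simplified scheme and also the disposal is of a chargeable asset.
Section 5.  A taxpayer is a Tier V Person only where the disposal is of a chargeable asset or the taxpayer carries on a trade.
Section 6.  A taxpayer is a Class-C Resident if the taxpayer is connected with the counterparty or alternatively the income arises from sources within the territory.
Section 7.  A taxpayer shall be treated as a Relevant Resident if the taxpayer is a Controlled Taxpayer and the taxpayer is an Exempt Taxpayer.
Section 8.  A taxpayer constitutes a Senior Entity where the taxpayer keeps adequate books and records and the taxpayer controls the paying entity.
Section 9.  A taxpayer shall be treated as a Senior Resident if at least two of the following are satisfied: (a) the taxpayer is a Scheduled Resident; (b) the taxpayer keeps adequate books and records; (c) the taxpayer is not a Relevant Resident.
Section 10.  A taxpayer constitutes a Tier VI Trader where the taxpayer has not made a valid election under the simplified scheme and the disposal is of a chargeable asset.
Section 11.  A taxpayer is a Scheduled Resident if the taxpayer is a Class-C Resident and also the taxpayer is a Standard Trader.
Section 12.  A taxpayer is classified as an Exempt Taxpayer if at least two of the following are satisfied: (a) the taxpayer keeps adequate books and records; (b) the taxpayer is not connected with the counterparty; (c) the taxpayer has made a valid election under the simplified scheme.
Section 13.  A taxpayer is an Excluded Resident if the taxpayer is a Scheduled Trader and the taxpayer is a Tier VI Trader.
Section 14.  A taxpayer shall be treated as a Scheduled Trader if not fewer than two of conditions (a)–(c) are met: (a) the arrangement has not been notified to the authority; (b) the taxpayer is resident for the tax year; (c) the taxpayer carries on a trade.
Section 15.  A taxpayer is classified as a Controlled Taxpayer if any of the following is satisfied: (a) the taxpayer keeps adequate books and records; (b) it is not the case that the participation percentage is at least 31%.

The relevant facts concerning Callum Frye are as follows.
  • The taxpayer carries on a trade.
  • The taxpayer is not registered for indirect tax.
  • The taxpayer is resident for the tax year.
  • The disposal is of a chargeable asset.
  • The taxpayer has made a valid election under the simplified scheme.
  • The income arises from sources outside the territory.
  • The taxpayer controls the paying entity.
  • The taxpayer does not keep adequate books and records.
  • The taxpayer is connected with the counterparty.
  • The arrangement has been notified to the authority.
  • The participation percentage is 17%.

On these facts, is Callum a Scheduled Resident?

Yes

Under section 6: the taxpayer is connected with the counterparty? yes; or the income arises from sources within the territory? no. So the taxpayer is a Class-C Resident.
Under section 3: the taxpayer controls the paying entity? yes; or the taxpayer carries on a trade? yes. So the taxpayer is a Standard Trader.
Under section 11: Class-C Resident (section 6)? yes; and Standard Trader (section 3)? yes. So the taxpayer is a Scheduled Resident.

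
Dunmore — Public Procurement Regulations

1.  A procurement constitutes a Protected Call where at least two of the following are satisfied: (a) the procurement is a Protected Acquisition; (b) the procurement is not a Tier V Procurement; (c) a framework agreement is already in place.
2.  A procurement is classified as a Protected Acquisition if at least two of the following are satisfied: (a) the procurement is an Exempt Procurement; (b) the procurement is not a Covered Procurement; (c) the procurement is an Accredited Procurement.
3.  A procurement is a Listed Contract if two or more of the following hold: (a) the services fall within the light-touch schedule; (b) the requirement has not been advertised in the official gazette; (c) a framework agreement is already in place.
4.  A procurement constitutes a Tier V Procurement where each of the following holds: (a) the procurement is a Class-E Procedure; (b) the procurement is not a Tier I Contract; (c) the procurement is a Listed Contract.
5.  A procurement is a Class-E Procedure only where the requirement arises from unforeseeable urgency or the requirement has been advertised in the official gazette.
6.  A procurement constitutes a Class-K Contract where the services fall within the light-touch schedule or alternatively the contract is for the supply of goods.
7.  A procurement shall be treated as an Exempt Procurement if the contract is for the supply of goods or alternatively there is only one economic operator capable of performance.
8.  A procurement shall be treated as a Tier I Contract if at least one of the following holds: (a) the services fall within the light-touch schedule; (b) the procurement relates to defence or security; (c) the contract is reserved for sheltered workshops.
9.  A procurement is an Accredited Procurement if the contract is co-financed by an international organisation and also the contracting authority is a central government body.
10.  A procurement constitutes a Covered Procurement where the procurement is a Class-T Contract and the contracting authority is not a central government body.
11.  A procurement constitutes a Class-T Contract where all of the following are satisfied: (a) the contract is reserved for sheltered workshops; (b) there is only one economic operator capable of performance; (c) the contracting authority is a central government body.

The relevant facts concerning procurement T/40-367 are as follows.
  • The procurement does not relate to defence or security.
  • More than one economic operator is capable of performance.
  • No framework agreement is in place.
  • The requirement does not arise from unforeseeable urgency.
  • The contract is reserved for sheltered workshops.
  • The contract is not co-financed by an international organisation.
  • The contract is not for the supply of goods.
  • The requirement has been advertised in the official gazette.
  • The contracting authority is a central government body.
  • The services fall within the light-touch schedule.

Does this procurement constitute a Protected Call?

paragraph 7 — Exempt Procurement: [the contract is for the supply of goods? no] OR [there is only one economic operator capable of performance? no] → not satisfied.
paragraph 11 — Class-T Contract: [the contract is reserved for sheltered workshops? yes] AND [there is only one economic operator capable of performance? no] AND [the contracting authority is a central government body? yes] → not satisfied.
paragraph 10 — Covered Procurement: [Class-T Contract (paragraph 11)? no] AND [the contracting authority is not a central government body? no] → not satisfied.
paragraph 9 — Accredited Procurement: [the contract is co-financed by an international organisation? no] AND [the contracting authority is a central government body? yes] → not satisfied.
paragraph 2 — Protected Acquisition: Exempt Procurement (paragraph 7)? no; not a Covered Procurement (paragraph 10)? yes; Accredited Procurement (paragraph 9)? no — 1 of 3 hold (need ≥2) → not satisfied.
paragraph 5 — Class-E Procedure: [the requirement arises from unforeseeable urgency? no] OR [the requirement has been advertised in the official gazette? yes] → satisfied.
paragraph 8 — Tier I Contract: [the services fall within the light-touch schedule? yes] OR [the procurement relates to defence or security? no] OR [the contract is reserved for sheltered workshops? yes] → satisfied.
paragraph 3 — Listed Contract: the services fall within the light-touch schedule? yes; the requirement has not been advertised in the official gazette? no; a framework agreement is already in place? no — 1 of 3 hold (need ≥2) → not satisfied.
paragraph 4 — Tier V Procurement: [Class-E Procedure (paragraph 5)? yes] AND [not a Tier I Contract (paragraph 8)? no] AND [Listed Contract (paragraph 3)? no] → not satisfied.
paragraph 1 — Protected Call: Protected Acquisition (paragraph 2)? no; not a Tier V Procurement (paragraph 4)? yes; a framework agreement is already in place? no — 1 of 3 hold (need ≥2) → not satisfied.

No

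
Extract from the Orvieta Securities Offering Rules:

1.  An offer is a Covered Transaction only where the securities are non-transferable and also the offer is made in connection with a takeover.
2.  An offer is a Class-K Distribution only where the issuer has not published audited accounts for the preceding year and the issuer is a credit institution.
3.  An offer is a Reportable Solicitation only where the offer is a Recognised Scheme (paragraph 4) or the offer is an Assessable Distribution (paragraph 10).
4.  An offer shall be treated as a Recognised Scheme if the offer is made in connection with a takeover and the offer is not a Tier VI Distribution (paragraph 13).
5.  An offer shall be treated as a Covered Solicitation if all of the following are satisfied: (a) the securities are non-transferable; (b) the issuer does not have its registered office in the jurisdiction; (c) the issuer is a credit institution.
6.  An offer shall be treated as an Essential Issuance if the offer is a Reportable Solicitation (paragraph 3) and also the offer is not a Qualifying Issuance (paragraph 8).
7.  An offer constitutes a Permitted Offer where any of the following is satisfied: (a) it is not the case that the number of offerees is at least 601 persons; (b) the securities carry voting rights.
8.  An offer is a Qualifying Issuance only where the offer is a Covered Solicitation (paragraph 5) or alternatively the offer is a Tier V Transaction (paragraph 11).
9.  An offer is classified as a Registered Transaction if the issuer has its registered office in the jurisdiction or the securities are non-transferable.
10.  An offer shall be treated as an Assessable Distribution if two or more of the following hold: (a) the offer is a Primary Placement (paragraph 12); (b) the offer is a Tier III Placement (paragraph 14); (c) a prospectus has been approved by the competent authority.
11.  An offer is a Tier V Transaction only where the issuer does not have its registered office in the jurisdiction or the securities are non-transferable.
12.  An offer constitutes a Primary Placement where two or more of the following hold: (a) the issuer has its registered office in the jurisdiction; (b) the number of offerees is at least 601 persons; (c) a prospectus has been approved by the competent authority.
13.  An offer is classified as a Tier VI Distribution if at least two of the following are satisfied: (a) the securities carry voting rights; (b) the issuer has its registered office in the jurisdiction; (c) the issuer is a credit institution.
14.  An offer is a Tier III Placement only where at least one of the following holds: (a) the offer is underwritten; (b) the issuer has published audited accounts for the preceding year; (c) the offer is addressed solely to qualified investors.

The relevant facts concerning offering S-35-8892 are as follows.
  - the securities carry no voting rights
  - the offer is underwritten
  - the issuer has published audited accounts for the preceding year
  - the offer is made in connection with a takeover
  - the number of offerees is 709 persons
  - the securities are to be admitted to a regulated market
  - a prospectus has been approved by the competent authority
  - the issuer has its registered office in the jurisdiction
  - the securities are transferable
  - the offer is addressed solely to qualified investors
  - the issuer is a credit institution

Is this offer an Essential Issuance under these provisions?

paragraph 13 — Tier VI Distribution: the securities carry voting rights? no; the issuer has its registered office in the jurisdiction? yes; the issuer is a credit institution? yes — 2 of 3 hold (need ≥2) → satisfied.
paragraph 4 — Recognised Scheme: [the offer is made in connection with a takeover? yes] AND [not a Tier VI Distribution (paragraph 13)? no] → not satisfied.
paragraph 12 — Primary Placement: the issuer has its registered office in the jurisdiction? yes; number of offerees: 709 persons ≥ 601 persons? yes; a prospectus has been approved by the competent authority? yes — 3 of 3 hold (need ≥2) → satisfied.
paragraph 14 — Tier III Placement: [the offer is underwritten? yes] OR [the issuer has published audited accounts for the preceding year? yes] OR [the offer is addressed solely to qualified investors? yes] → satisfied.
paragraph 10 — Assessable Distribution: Primary Placement (paragraph 12)? yes; Tier III Placement (paragraph 14)? yes; a prospectus has been approved by the competent authority? yes — 3 of 3 hold (need ≥2) → satisfied.
paragraph 3 — Reportable Solicitation: [Recognised Scheme (paragraph 4)? no] OR [Assessable Distribution (paragraph 10)? yes] → satisfied.
paragraph 5 — Covered Solicitation: [the securities are non-transferable? no] AND [the issuer does not have its registered office in the jurisdiction? no] AND [the issuer is a credit institution? yes] → not satisfied.
paragraph 11 — Tier V Transaction: [the issuer does not have its registered office in the jurisdiction? no] OR [the securities are non-transferable? no] → not satisfied.
paragraph 8 — Qualifying Issuance: [Covered Solicitation (paragraph 5)? no] OR [Tier V Transaction (paragraph 11)? no] → not satisfied.
paragraph 6 — Essential Issuance: [Reportable Solicitation (paragraph 3)? yes] AND [not a Qualifying Issuance (paragraph 8)? yes] → satisfied.

Yes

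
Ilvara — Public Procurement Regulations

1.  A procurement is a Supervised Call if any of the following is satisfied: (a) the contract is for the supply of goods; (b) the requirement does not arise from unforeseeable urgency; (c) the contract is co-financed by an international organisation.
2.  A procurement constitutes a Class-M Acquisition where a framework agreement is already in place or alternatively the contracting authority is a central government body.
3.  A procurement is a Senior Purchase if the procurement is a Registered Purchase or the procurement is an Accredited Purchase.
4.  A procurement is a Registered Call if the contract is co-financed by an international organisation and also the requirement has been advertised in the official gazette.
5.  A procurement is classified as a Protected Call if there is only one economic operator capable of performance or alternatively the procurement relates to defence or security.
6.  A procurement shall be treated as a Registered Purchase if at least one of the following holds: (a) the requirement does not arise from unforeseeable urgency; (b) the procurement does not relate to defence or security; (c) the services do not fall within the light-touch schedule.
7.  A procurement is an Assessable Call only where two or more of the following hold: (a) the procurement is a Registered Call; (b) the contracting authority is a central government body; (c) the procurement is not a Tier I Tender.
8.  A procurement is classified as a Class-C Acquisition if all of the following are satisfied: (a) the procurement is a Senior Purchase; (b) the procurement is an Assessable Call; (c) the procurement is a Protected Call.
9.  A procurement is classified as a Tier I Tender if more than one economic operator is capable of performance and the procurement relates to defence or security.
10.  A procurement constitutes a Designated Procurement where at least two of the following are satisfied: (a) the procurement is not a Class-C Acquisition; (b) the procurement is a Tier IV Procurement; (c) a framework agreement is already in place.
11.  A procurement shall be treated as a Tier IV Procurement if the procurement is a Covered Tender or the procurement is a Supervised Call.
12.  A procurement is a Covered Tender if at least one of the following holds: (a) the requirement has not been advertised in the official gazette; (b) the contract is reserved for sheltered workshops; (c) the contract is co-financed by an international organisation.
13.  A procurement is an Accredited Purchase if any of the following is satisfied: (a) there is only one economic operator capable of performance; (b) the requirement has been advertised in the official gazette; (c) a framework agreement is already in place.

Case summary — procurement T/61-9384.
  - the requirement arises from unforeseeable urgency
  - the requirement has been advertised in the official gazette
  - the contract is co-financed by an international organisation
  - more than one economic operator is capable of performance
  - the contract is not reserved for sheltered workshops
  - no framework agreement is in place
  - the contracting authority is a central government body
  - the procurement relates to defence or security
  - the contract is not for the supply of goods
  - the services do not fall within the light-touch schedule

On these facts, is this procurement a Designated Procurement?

paragraph 6 — Registered Purchase: [the requirement does not arise from unforeseeable urgency? no] OR [the procurement does not relate to defence or security? no] OR [the services do not fall within the light-touch schedule? yes] → satisfied.
paragraph 13 — Accredited Purchase: [there is only one economic operator capable of performance? no] OR [the requirement has been advertised in the official gazette? yes] OR [a framework agreement is already in place? no] → satisfied.
paragraph 3 — Senior Purchase: [Registered Purchase (paragraph 6)? yes] OR [Accredited Purchase (paragraph 13)? yes] → satisfied.
paragraph 4 — Registered Call: [the contract is co-financed by an international organisation? yes] AND [the requirement has been advertised in the official gazette? yes] → satisfied.
paragraph 9 — Tier I Tender: [more than one economic operator is capable of performance? yes] AND [the procurement relates to defence or security? yes] → satisfied.
paragraph 7 — Assessable Call: Registered Call (paragraph 4)? yes; the contracting authority is a central government body? yes; not a Tier I Tender (paragraph 9)? no — 2 of 3 hold (need ≥2) → satisfied.
paragraph 5 — Protected Call: [there is only one economic operator capable of performance? no] OR [the procurement relates to defence or security? yes] → satisfied.
paragraph 8 — Class-C Acquisition: [Senior Purchase (paragraph 3)? yes] AND [Assessable Call (paragraph 7)? yes] AND [Protected Call (paragraph 5)? yes] → satisfied.
paragraph 12 — Covered Tender: [the requirement has not been advertised in the official gazette? no] OR [the contract is reserved for sheltered workshops? no] OR [the contract is co-financed by an international organisation? yes] → satisfied.
paragraph 1 — Supervised Call: [the contract is for the supply of goods? no] OR [the requirement does not arise from unforeseeable urgency? no] OR [the contract is co-financed by an international organisation? yes] → satisfied.
paragraph 11 — Tier IV Procurement: [Covered Tender (paragraph 12)? yes] OR [Supervised Call (paragraph 1)? yes] → satisfied.
paragraph 10 — Designated Procurement: not a Class-C Acquisition (paragraph 8)? no; Tier IV Procurement (paragraph 11)? yes; a framework agreement is already in place? no — 1 of 3 hold (need ≥2) → not satisfied.

No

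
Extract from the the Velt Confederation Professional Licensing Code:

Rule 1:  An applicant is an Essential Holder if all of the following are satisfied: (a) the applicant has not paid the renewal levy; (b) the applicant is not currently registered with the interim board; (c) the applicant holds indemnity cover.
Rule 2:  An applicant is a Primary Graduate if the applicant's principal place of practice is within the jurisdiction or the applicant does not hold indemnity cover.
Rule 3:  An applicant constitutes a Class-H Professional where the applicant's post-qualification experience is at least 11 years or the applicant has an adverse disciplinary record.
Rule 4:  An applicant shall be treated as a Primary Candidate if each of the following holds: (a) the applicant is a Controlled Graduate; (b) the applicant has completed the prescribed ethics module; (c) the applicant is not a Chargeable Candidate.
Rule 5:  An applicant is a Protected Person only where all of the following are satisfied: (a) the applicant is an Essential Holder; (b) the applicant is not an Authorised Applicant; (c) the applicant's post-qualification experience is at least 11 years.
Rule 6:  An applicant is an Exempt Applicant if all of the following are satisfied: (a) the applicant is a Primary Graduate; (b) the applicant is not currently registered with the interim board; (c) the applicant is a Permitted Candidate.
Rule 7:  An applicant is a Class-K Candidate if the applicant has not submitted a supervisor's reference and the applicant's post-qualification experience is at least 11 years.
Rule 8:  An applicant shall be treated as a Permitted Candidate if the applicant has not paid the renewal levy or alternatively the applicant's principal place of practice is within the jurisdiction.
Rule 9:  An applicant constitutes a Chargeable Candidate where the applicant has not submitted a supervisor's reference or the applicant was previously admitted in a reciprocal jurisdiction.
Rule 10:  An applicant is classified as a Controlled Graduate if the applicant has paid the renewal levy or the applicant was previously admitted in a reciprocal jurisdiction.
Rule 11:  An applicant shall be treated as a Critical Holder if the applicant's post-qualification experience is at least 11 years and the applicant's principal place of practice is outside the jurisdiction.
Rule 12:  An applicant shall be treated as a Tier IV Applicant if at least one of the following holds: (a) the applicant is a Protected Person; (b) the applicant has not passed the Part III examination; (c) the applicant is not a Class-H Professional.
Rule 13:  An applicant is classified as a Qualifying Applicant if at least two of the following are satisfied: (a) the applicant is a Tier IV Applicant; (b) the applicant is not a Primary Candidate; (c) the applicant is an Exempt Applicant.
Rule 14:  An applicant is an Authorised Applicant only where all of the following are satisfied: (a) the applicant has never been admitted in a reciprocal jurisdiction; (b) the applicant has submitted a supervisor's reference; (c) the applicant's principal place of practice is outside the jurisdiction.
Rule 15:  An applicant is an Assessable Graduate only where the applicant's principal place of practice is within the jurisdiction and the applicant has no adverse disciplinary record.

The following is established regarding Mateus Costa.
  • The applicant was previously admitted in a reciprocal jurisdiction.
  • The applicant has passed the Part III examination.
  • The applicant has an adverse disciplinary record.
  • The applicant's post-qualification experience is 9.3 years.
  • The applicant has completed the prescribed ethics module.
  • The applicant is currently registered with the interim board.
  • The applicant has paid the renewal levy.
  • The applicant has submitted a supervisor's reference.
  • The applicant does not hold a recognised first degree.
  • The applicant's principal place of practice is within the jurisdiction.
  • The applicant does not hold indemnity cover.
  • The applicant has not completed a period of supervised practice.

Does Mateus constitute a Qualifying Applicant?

rule 1 — Essential Holder: [the applicant has not paid the renewal levy? no] AND [the applicant is not currently registered with the interim board? no] AND [the applicant holds indemnity cover? no] → not satisfied.
rule 14 — Authorised Applicant: [the applicant has never been admitted in a reciprocal jurisdiction? no] AND [the applicant has submitted a supervisor's reference? yes] AND [the applicant's principal place of practice is outside the jurisdiction? no] → not satisfied.
rule 5 — Protected Person: [Essential Holder (rule 1)? no] AND [not an Authorised Applicant (rule 14)? yes] AND [applicant's post-qualification experience: 9.3 years ≥ 11 years? no] → not satisfied.
rule 3 — Class-H Professional: [applicant's post-qualification experience: 9.3 years ≥ 11 years? no] OR [the applicant has an adverse disciplinary record? yes] → satisfied.
rule 12 — Tier IV Applicant: [Protected Person (rule 5)? no] OR [the applicant has not passed the Part III examination? no] OR [not a Class-H Professional (rule 3)? no] → not satisfied.
rule 10 — Controlled Graduate: [the applicant has paid the renewal levy? yes] OR [the applicant was previously admitted in a reciprocal jurisdiction? yes] → satisfied.
rule 9 — Chargeable Candidate: [the applicant has not submitted a supervisor's reference? no] OR [the applicant was previously admitted in a reciprocal jurisdiction? yes] → satisfied.
rule 4 — Primary Candidate: [Controlled Graduate (rule 10)? yes] AND [the applicant has completed the prescribed ethics module? yes] AND [not a Chargeable Candidate (rule 9)? no] → not satisfied.
rule 2 — Primary Graduate: [the applicant's principal place of practice is within the jurisdiction? yes] OR [the applicant does not hold indemnity cover? yes] → satisfied.
rule 8 — Permitted Candidate: [the applicant has not paid the renewal levy? no] OR [the applicant's principal place of practice is within the jurisdiction? yes] → satisfied.
rule 6 — Exempt Applicant: [Primary Graduate (rule 2)? yes] AND [the applicant is not currently registered with the interim board? no] AND [Permitted Candidate (rule 8)? yes] → not satisfied.
rule 13 — Qualifying Applicant: Tier IV Applicant (rule 12)? no; not a Primary Candidate (rule 4)? yes; Exempt Applicant (rule 6)? no — 1 of 3 hold (need ≥2) → not satisfied.

No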